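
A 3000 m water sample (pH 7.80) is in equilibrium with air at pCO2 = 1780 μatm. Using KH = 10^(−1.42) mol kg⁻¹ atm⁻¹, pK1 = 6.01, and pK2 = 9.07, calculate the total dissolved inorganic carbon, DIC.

DIC = 4.46 mmol/kg

[CO2*] = KH · pCO2 = 10^(−1.42) × 1780×10^-6 = 6.767×10^-5 mol/kg
α₀ = 1/(1 + K1/[H⁺] + K1K2/[H⁺]²) = 1/(1 + 10^+1.79 + 10^+0.52) = 0.01516
DIC = [CO2*]/α₀ = 6.767×10^-5 / 0.01516 = 4.46 mmol/kg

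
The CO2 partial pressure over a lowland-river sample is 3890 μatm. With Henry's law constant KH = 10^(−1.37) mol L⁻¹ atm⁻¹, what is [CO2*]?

[CO2*] = 166 μmol/L

KH = 10^(−1.37) = 4.266×10^-2 mol L⁻¹ atm⁻¹
[CO2*] = KH · pCO2 = 4.266×10^-2 × 3890×10^-6 atm = 1.66×10^-4 mol/L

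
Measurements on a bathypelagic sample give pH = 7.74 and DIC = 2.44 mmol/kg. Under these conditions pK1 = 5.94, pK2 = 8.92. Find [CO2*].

[CO2*] = 0.0357 mmol/kg

α₀ = 1 / (1 + K1/[H⁺] + K1K2/[H⁺]²) = 1 / (1 + 10^+1.80 + 10^+0.62)
   = 1 / (1 + 63.096 + 4.1687) = 1/68.264 = 0.01465
[CO2*] = α₀ × DIC = 0.01465 × 2.44 = 0.0357 mmol/kg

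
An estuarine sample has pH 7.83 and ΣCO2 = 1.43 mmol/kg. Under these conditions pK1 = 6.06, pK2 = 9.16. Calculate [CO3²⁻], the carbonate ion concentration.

α₂ = 1 / (1 + [H⁺]/K2 + [H⁺]²/(K1K2)) = 1 / (1 + 10^+1.33 + 10^-0.44)
   = 1 / (1 + 21.380 + 0.36308) = 1/22.743 = 0.04397
[CO3²⁻] = α₂ × DIC = 0.04397 × 1.43 = 0.0629 mmol/kg

[CO3²⁻] = 0.0629 mmol/kg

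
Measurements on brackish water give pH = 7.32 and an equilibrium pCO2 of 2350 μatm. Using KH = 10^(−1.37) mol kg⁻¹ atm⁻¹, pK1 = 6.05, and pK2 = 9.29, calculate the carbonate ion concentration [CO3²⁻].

[CO3²⁻] = 0.0200 mmol/kg

[CO2*] = KH · pCO2 = 10^(−1.37) × 2350×10^-6 = 1.002×10^-4 mol/kg
α₀ = 1/(1 + K1/[H⁺] + K1K2/[H⁺]²) = 1/(1 + 10^+1.27 + 10^-0.70) = 0.05045
DIC = [CO2*]/α₀ = 1.002×10^-4 / 0.05045 = 1.987 mmol/kg
[CO3²⁻] = α₂·DIC; α₂ = 0.01007, so [CO3²⁻] = 0.01007 × 1.987 = 0.0200 mmol/kg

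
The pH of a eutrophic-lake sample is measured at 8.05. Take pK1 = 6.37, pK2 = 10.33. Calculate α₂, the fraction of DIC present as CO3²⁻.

α₂ = 0.00511

α₂ = 1 / (1 + [H⁺]/K2 + [H⁺]²/(K1K2)) = 1 / (1 + 10^+2.28 + 10^+0.60)
   = 1 / (1 + 190.55 + 3.9811) = 1/195.53 = 0.005114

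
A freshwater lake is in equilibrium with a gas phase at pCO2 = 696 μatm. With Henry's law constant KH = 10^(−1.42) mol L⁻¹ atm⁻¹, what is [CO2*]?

[CO2*] = 26.5 μmol/L

KH = 10^(−1.42) = 3.802×10^-2 mol L⁻¹ atm⁻¹
[CO2*] = KH · pCO2 = 3.802×10^-2 × 696×10^-6 atm = 2.65×10^-5 mol/L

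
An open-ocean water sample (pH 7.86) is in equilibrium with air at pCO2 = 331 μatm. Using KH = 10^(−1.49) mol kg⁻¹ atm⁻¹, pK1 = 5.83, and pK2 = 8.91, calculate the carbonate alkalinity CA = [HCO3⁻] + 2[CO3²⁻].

[CO2*] = KH · pCO2 = 10^(−1.49) × 331×10^-6 = 1.071×10^-5 mol/kg
α₀ = 1/(1 + K1/[H⁺] + K1K2/[H⁺]²) = 1/(1 + 10^+2.03 + 10^+0.98) = 0.008496
DIC = [CO2*]/α₀ = 1.071×10^-5 / 0.008496 = 1.261 mmol/kg
CA = (α₁ + 2α₂)·DIC = (0.9104 + 2×0.08114) × 1.261 = 1.35 mmol/kg

CA = 1.35 mmol/kg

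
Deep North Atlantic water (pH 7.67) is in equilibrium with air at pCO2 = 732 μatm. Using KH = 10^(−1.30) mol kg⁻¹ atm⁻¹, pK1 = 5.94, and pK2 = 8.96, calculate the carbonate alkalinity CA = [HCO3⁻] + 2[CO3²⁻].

CA = 2.17 mmol/kg

[CO2*] = KH · pCO2 = 10^(−1.30) × 732×10^-6 = 3.669×10^-5 mol/kg
α₀ = 1/(1 + K1/[H⁺] + K1K2/[H⁺]²) = 1/(1 + 10^+1.73 + 10^+0.44) = 0.01740
DIC = [CO2*]/α₀ = 3.669×10^-5 / 0.01740 = 2.108 mmol/kg
CA = (α₁ + 2α₂)·DIC = (0.9347 + 2×0.04794) × 2.108 = 2.17 mmol/kg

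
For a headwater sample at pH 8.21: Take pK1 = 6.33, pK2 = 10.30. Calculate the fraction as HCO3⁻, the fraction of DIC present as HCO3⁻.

α₁ = 1 / (1 + [H⁺]/K1 + K2/[H⁺]) = 1 / (1 + 10^-1.88 + 10^-2.09)
   = 1 / (1 + 0.013183 + 0.0081283) = 1/1.0213 = 0.9791

α₁ = 0.979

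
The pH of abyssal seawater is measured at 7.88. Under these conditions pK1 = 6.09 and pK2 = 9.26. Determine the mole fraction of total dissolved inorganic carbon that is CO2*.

α₀ = 1 / (1 + K1/[H⁺] + K1K2/[H⁺]²) = 1 / (1 + 10^+1.79 + 10^+0.41)
   = 1 / (1 + 61.660 + 2.5704) = 1/65.230 = 0.01533

α₀ = 0.0153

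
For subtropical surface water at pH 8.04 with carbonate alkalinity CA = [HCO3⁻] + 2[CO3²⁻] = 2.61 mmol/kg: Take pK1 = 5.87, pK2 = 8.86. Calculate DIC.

DIC = 2.32 mmol/kg

CA = [HCO3⁻] + 2[CO3²⁻] = (α₁ + 2α₂)·DIC
At pH 8.04: [H⁺]/K1 = 10^-2.17 = 0.0067608, K2/[H⁺] = 10^-0.82 = 0.15136
α₁ = 1/(1 + 0.0067608 + 0.15136) = 1/1.1581 = 0.8635; α₂ = α₁·K2/[H⁺] = 0.1307
α₁ + 2α₂ = 1.1249
DIC = CA / (α₁ + 2α₂) = 2.61 / 1.1249 = 2.32 mmol/kg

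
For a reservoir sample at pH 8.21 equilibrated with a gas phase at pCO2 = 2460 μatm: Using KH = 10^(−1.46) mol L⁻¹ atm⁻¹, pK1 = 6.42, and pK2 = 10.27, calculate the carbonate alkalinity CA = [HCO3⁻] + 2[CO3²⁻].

CA = 5.35 mmol/L

[CO2*] = KH · pCO2 = 10^(−1.46) × 2460×10^-6 = 8.530×10^-5 mol/L
α₀ = 1/(1 + K1/[H⁺] + K1K2/[H⁺]²) = 1/(1 + 10^+1.79 + 10^-0.27) = 0.01582
DIC = [CO2*]/α₀ = 8.530×10^-5 / 0.01582 = 5.390 mmol/L
CA = (α₁ + 2α₂)·DIC = (0.9757 + 2×0.008498) × 5.390 = 5.35 mmol/L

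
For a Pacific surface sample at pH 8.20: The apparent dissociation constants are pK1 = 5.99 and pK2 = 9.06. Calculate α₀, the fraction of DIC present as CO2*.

α₀ = 1 / (1 + K1/[H⁺] + K1K2/[H⁺]²) = 1 / (1 + 10^+2.21 + 10^+1.35)
   = 1 / (1 + 162.18 + 22.387) = 1/185.57 = 0.005389

α₀ = 0.00539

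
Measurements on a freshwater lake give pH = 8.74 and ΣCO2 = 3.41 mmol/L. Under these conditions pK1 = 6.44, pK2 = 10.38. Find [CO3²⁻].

[CO3²⁻] = 0.0760 mmol/L

α₂ = 1 / (1 + [H⁺]/K2 + [H⁺]²/(K1K2)) = 1 / (1 + 10^+1.64 + 10^-0.66)
   = 1 / (1 + 43.652 + 0.21878) = 1/44.870 = 0.02229
[CO3²⁻] = α₂ × DIC = 0.02229 × 3.41 = 0.0760 mmol/L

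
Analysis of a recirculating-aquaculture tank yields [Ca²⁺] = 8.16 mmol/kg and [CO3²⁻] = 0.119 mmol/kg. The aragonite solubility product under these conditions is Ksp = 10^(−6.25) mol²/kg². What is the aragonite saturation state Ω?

Ksp = 10^(−6.25) = 5.623×10^-7
Ω = [Ca²⁺][CO3²⁻]/Ksp = (8.16×10^-3)(0.119×10^-3) / 5.623×10^-7 = 1.73

Ω = 1.73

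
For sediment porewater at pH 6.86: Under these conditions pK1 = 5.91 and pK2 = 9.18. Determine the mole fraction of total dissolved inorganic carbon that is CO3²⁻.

α₂ = 0.00429

α₂ = 1 / (1 + [H⁺]/K2 + [H⁺]²/(K1K2)) = 1 / (1 + 10^+2.32 + 10^+1.37)
   = 1 / (1 + 208.93 + 23.442) = 1/233.37 = 0.004285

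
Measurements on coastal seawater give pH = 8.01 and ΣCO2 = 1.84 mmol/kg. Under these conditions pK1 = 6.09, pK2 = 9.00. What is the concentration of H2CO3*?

α₀ = 1 / (1 + K1/[H⁺] + K1K2/[H⁺]²) = 1 / (1 + 10^+1.92 + 10^+0.93)
   = 1 / (1 + 83.176 + 8.5114) = 1/92.688 = 0.01079
[CO2*] = α₀ × DIC = 0.01079 × 1.84 = 0.0199 mmol/kg = 19.9 μmol/kg

[CO2*] = 19.9 μmol/kg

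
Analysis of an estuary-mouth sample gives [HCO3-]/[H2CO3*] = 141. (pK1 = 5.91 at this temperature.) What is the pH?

pH = 8.06

From K1 = [H⁺][HCO3-]/[H2CO3*]:  pH = pK1 + log₁₀([HCO3-]/[H2CO3*])
log₁₀(141) = +2.149
pH = 5.91 + (+2.149) = 8.06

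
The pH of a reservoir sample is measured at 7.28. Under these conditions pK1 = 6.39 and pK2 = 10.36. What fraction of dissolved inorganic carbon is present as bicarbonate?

α₁ = 1 / (1 + [H⁺]/K1 + K2/[H⁺]) = 1 / (1 + 10^-0.89 + 10^-3.08)
   = 1 / (1 + 0.12882 + 0.00083176) = 1/1.1297 = 0.8852

α₁ = 0.885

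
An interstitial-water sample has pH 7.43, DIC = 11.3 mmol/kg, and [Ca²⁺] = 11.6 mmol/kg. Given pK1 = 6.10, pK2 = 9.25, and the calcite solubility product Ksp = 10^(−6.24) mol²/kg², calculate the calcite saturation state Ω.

Ω = 3.25

α₂ = 1 / (1 + [H⁺]/K2 + [H⁺]²/(K1K2)) = 1 / (1 + 10^+1.82 + 10^+0.49)
   = 1 / (1 + 66.069 + 3.0903) = 1/70.160 = 0.01425
[CO3²⁻] = α₂ × DIC = 0.01425 × 11.3 = 0.1611 mmol/kg
Ksp = 10^(−6.24) = 5.754×10^-7
Ω = [Ca²⁺][CO3²⁻]/Ksp = (11.6×10^-3)(1.611×10^-4) / 5.754×10^-7 = 3.25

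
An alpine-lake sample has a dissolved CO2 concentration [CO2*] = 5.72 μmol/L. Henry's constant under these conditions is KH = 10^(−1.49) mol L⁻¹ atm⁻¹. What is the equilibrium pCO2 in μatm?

pCO2 = 177 μatm

KH = 10^(−1.49) = 3.236×10^-2 mol L⁻¹ atm⁻¹
pCO2 = [CO2*]/KH = 5.72×10^-6 / 3.236×10^-2 = 1.77×10^-4 atm = 177 μatm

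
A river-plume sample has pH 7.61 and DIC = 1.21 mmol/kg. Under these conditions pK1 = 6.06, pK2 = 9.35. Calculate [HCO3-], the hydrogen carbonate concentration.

α₁ = 1 / (1 + [H⁺]/K1 + K2/[H⁺]) = 1 / (1 + 10^-1.55 + 10^-1.74)
   = 1 / (1 + 0.028184 + 0.018197) = 1/1.0464 = 0.9557
[HCO3⁻] = α₁ × DIC = 0.9557 × 1.21 = 1.16 mmol/kg

[HCO3⁻] = 1.16 mmol/kg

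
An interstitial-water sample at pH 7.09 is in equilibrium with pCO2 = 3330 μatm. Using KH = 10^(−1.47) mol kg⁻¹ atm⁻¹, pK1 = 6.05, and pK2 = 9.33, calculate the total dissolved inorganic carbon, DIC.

[CO2*] = KH · pCO2 = 10^(−1.47) × 3330×10^-6 = 1.128×10^-4 mol/kg
α₀ = 1/(1 + K1/[H⁺] + K1K2/[H⁺]²) = 1/(1 + 10^+1.04 + 10^-1.20) = 0.08314
DIC = [CO2*]/α₀ = 1.128×10^-4 / 0.08314 = 1.36 mmol/kg

DIC = 1.36 mmol/kg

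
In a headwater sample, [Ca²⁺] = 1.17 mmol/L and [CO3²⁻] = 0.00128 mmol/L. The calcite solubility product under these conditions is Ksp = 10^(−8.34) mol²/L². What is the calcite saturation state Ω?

Ω = 0.328

Ksp = 10^(−8.34) = 4.571×10^-9
Ω = [Ca²⁺][CO3²⁻]/Ksp = (1.17×10^-3)(0.00128×10^-3) / 4.571×10^-9 = 0.328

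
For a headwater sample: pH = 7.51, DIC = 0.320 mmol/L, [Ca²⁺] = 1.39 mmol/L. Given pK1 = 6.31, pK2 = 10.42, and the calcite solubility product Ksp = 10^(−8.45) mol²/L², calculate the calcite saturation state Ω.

Ω = 0.145

α₂ = 1 / (1 + [H⁺]/K2 + [H⁺]²/(K1K2)) = 1 / (1 + 10^+2.91 + 10^+1.71)
   = 1 / (1 + 812.83 + 51.286) = 1/865.12 = 0.001156
[CO3²⁻] = α₂ × DIC = 0.001156 × 0.320 = 0.0003699 mmol/L = 0.3699 μmol/L
Ksp = 10^(−8.45) = 3.548×10^-9
Ω = [Ca²⁺][CO3²⁻]/Ksp = (1.39×10^-3)(3.699×10^-7) / 3.548×10^-9 = 0.145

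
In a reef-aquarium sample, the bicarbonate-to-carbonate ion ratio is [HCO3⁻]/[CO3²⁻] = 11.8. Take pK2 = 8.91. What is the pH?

From K2 = [H⁺][CO3²⁻]/[HCO3⁻]:  pH = pK2 − log₁₀([HCO3⁻]/[CO3²⁻])
log₁₀(11.8) = +1.072
pH = 8.91 − (+1.072) = 7.84

pH = 7.84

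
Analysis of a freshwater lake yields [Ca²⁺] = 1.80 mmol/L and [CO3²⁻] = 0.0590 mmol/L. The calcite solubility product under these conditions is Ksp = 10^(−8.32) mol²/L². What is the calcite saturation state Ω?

Ksp = 10^(−8.32) = 4.786×10^-9
Ω = [Ca²⁺][CO3²⁻]/Ksp = (1.80×10^-3)(0.0590×10^-3) / 4.786×10^-9 = 22.2

Ω = 22.2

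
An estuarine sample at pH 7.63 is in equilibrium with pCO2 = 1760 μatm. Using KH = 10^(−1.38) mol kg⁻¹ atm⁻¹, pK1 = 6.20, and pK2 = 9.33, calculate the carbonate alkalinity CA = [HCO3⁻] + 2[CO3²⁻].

CA = 2.05 mmol/kg

[CO2*] = KH · pCO2 = 10^(−1.38) × 1760×10^-6 = 7.337×10^-5 mol/kg
α₀ = 1/(1 + K1/[H⁺] + K1K2/[H⁺]²) = 1/(1 + 10^+1.43 + 10^-0.27) = 0.03515
DIC = [CO2*]/α₀ = 7.337×10^-5 / 0.03515 = 2.088 mmol/kg
CA = (α₁ + 2α₂)·DIC = (0.9460 + 2×0.01887) × 2.088 = 2.05 mmol/kg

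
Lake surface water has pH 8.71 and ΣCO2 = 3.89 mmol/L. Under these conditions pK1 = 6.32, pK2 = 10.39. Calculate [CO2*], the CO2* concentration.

α₀ = 1 / (1 + K1/[H⁺] + K1K2/[H⁺]²) = 1 / (1 + 10^+2.39 + 10^+0.71)
   = 1 / (1 + 245.47 + 5.1286) = 1/251.60 = 0.003975
[CO2*] = α₀ × DIC = 0.003975 × 3.89 = 0.0155 mmol/L = 15.5 μmol/L

[CO2*] = 15.5 μmol/L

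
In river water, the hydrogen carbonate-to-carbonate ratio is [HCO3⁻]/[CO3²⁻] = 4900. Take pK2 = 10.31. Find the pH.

pH = 6.62

From K2 = [H⁺][CO3²⁻]/[HCO3⁻]:  pH = pK2 − log₁₀([HCO3⁻]/[CO3²⁻])
log₁₀(4900) = +3.690
pH = 10.31 − (+3.690) = 6.62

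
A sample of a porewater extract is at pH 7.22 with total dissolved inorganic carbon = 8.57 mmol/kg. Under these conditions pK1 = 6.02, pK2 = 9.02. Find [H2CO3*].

[CO2*] = 0.501 mmol/kg

α₀ = 1 / (1 + K1/[H⁺] + K1K2/[H⁺]²) = 1 / (1 + 10^+1.20 + 10^-0.60)
   = 1 / (1 + 15.849 + 0.25119) = 1/17.100 = 0.05848
[CO2*] = α₀ × DIC = 0.05848 × 8.57 = 0.501 mmol/kg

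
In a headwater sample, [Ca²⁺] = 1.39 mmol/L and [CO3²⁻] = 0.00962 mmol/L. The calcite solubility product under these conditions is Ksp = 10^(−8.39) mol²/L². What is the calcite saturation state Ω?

Ω = 3.28

Ksp = 10^(−8.39) = 4.074×10^-9
Ω = [Ca²⁺][CO3²⁻]/Ksp = (1.39×10^-3)(0.00962×10^-3) / 4.074×10^-9 = 3.28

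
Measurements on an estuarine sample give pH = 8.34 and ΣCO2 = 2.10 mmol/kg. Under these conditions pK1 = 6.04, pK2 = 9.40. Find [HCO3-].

α₁ = 1 / (1 + [H⁺]/K1 + K2/[H⁺]) = 1 / (1 + 10^-2.30 + 10^-1.06)
   = 1 / (1 + 0.0050119 + 0.087096) = 1/1.0921 = 0.9157
[HCO3⁻] = α₁ × DIC = 0.9157 × 2.10 = 1.92 mmol/kg

[HCO3⁻] = 1.92 mmol/kg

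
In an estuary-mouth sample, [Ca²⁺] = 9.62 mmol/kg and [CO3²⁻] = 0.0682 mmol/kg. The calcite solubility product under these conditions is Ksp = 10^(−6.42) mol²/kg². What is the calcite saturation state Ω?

Ksp = 10^(−6.42) = 3.802×10^-7
Ω = [Ca²⁺][CO3²⁻]/Ksp = (9.62×10^-3)(0.0682×10^-3) / 3.802×10^-7 = 1.73

Ω = 1.73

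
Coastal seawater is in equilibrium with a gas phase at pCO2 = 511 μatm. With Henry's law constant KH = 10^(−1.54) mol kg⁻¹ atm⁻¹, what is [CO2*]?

KH = 10^(−1.54) = 2.884×10^-2 mol kg⁻¹ atm⁻¹
[CO2*] = KH · pCO2 = 2.884×10^-2 × 511×10^-6 atm = 1.47×10^-5 mol/kg

[CO2*] = 14.7 μmol/kg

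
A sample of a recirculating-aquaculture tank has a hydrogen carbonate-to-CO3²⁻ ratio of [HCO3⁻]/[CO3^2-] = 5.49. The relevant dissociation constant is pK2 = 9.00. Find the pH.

pH = 8.26

From K2 = [H⁺][CO3^2-]/[HCO3⁻]:  pH = pK2 − log₁₀([HCO3⁻]/[CO3^2-])
log₁₀(5.49) = +0.740
pH = 9.00 − (+0.740) = 8.26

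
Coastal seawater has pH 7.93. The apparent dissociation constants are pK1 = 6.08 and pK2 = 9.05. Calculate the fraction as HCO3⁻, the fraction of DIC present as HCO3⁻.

α₁ = 1 / (1 + [H⁺]/K1 + K2/[H⁺]) = 1 / (1 + 10^-1.85 + 10^-1.12)
   = 1 / (1 + 0.014125 + 0.075858) = 1/1.0900 = 0.9174

α₁ = 0.917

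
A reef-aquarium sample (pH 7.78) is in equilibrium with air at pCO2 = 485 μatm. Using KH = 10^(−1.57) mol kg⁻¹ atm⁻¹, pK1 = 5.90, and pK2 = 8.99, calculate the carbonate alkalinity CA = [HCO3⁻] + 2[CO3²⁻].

CA = 1.11 mmol/kg

[CO2*] = KH · pCO2 = 10^(−1.57) × 485×10^-6 = 1.305×10^-5 mol/kg
α₀ = 1/(1 + K1/[H⁺] + K1K2/[H⁺]²) = 1/(1 + 10^+1.88 + 10^+0.67) = 0.01226
DIC = [CO2*]/α₀ = 1.305×10^-5 / 0.01226 = 1.064 mmol/kg
CA = (α₁ + 2α₂)·DIC = (0.9304 + 2×0.05737) × 1.064 = 1.11 mmol/kg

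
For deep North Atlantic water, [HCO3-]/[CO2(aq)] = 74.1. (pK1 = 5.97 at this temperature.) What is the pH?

pH = 7.84

From K1 = [H⁺][HCO3-]/[CO2(aq)]:  pH = pK1 + log₁₀([HCO3-]/[CO2(aq)])
log₁₀(74.1) = +1.870
pH = 5.97 + (+1.870) = 7.84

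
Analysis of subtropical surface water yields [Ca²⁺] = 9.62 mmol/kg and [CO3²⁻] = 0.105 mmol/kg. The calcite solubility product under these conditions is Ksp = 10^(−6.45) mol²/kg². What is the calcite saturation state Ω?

Ω = 2.85

Ksp = 10^(−6.45) = 3.548×10^-7
Ω = [Ca²⁺][CO3²⁻]/Ksp = (9.62×10^-3)(0.105×10^-3) / 3.548×10^-7 = 2.85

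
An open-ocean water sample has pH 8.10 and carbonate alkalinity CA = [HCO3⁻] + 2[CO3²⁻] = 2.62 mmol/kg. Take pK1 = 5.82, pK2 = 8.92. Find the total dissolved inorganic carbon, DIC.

CA = [HCO3⁻] + 2[CO3²⁻] = (α₁ + 2α₂)·DIC
At pH 8.10: [H⁺]/K1 = 10^-2.28 = 0.0052481, K2/[H⁺] = 10^-0.82 = 0.15136
α₁ = 1/(1 + 0.0052481 + 0.15136) = 1/1.1566 = 0.8646; α₂ = α₁·K2/[H⁺] = 0.1309
α₁ + 2α₂ = 1.1263
DIC = CA / (α₁ + 2α₂) = 2.62 / 1.1263 = 2.33 mmol/kg

DIC = 2.33 mmol/kg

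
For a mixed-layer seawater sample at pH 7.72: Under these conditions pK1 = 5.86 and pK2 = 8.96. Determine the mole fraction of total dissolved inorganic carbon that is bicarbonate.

α₁ = 1 / (1 + [H⁺]/K1 + K2/[H⁺]) = 1 / (1 + 10^-1.86 + 10^-1.24)
   = 1 / (1 + 0.013804 + 0.057544) = 1/1.0713 = 0.9334

α₁ = 0.933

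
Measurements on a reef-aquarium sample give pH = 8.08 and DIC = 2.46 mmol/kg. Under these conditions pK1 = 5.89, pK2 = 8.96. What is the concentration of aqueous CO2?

[CO2*] = 14.0 μmol/kg

α₀ = 1 / (1 + K1/[H⁺] + K1K2/[H⁺]²) = 1 / (1 + 10^+2.19 + 10^+1.31)
   = 1 / (1 + 154.88 + 20.417) = 1/176.30 = 0.005672
[CO2*] = α₀ × DIC = 0.005672 × 2.46 = 0.0140 mmol/kg = 14.0 μmol/kg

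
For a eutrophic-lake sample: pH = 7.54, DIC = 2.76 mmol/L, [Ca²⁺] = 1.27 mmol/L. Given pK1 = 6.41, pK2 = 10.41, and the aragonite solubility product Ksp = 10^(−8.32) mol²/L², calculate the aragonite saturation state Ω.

Ω = 0.919

α₂ = 1 / (1 + [H⁺]/K2 + [H⁺]²/(K1K2)) = 1 / (1 + 10^+2.87 + 10^+1.74)
   = 1 / (1 + 741.31 + 54.954) = 1/797.26 = 0.001254
[CO3²⁻] = α₂ × DIC = 0.001254 × 2.76 = 0.003462 mmol/L = 3.462 μmol/L
Ksp = 10^(−8.32) = 4.786×10^-9
Ω = [Ca²⁺][CO3²⁻]/Ksp = (1.27×10^-3)(3.462×10^-6) / 4.786×10^-9 = 0.919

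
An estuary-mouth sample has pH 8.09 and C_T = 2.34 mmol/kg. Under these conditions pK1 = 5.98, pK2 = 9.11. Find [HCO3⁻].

[HCO3⁻] = 2.12 mmol/kg

α₁ = 1 / (1 + [H⁺]/K1 + K2/[H⁺]) = 1 / (1 + 10^-2.11 + 10^-1.02)
   = 1 / (1 + 0.0077625 + 0.095499) = 1/1.1033 = 0.9064
[HCO3⁻] = α₁ × DIC = 0.9064 × 2.34 = 2.12 mmol/kg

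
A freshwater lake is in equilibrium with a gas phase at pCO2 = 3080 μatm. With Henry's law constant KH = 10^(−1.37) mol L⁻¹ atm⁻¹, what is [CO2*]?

KH = 10^(−1.37) = 4.266×10^-2 mol L⁻¹ atm⁻¹
[CO2*] = KH · pCO2 = 4.266×10^-2 × 3080×10^-6 atm = 1.31×10^-4 mol/L

[CO2*] = 131 μmol/L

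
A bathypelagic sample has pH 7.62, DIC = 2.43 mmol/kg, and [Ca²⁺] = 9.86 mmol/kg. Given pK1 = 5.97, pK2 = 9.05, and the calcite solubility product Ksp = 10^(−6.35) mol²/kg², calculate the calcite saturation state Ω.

α₂ = 1 / (1 + [H⁺]/K2 + [H⁺]²/(K1K2)) = 1 / (1 + 10^+1.43 + 10^-0.22)
   = 1 / (1 + 26.915 + 0.60256) = 1/28.518 = 0.03507
[CO3²⁻] = α₂ × DIC = 0.03507 × 2.43 = 0.08521 mmol/kg
Ksp = 10^(−6.35) = 4.467×10^-7
Ω = [Ca²⁺][CO3²⁻]/Ksp = (9.86×10^-3)(8.521×10^-5) / 4.467×10^-7 = 1.88

Ω = 1.88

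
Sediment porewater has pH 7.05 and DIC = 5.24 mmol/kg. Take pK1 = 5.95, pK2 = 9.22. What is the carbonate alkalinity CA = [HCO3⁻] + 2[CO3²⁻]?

CA = 4.89 mmol/kg

CA = [HCO3⁻] + 2[CO3²⁻] = (α₁ + 2α₂)·DIC
At pH 7.05: [H⁺]/K1 = 10^-1.10 = 0.079433, K2/[H⁺] = 10^-2.17 = 0.0067608
α₁ = 1/(1 + 0.079433 + 0.0067608) = 1/1.0862 = 0.9206; α₂ = α₁·K2/[H⁺] = 0.006224
α₁ + 2α₂ = 0.9331
CA = 0.9331 × 5.24 = 4.89 mmol/kg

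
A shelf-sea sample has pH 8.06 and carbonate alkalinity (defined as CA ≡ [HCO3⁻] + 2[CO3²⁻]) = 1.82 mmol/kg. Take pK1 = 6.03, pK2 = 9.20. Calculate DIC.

CA = [HCO3⁻] + 2[CO3²⁻] = (α₁ + 2α₂)·DIC
At pH 8.06: [H⁺]/K1 = 10^-2.03 = 0.0093325, K2/[H⁺] = 10^-1.14 = 0.072444
α₁ = 1/(1 + 0.0093325 + 0.072444) = 1/1.0818 = 0.9244; α₂ = α₁·K2/[H⁺] = 0.06697
α₁ + 2α₂ = 1.0583
DIC = CA / (α₁ + 2α₂) = 1.82 / 1.0583 = 1.72 mmol/kg

DIC = 1.72 mmol/kg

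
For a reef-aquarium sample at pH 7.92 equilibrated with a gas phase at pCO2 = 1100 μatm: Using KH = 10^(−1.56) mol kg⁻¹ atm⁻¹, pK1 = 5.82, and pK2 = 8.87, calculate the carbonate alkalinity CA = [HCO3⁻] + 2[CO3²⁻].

[CO2*] = KH · pCO2 = 10^(−1.56) × 1100×10^-6 = 3.030×10^-5 mol/kg
α₀ = 1/(1 + K1/[H⁺] + K1K2/[H⁺]²) = 1/(1 + 10^+2.10 + 10^+1.15) = 0.007091
DIC = [CO2*]/α₀ = 3.030×10^-5 / 0.007091 = 4.272 mmol/kg
CA = (α₁ + 2α₂)·DIC = (0.8927 + 2×0.1002) × 4.272 = 4.67 mmol/kg

CA = 4.67 mmol/kg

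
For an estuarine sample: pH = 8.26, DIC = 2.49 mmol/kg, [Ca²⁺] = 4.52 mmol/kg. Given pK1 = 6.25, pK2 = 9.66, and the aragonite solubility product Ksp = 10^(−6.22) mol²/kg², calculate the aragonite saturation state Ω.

Ω = 0.708

α₂ = 1 / (1 + [H⁺]/K2 + [H⁺]²/(K1K2)) = 1 / (1 + 10^+1.40 + 10^-0.61)
   = 1 / (1 + 25.119 + 0.24547) = 1/26.364 = 0.03793
[CO3²⁻] = α₂ × DIC = 0.03793 × 2.49 = 0.09445 mmol/kg
Ksp = 10^(−6.22) = 6.026×10^-7
Ω = [Ca²⁺][CO3²⁻]/Ksp = (4.52×10^-3)(9.445×10^-5) / 6.026×10^-7 = 0.708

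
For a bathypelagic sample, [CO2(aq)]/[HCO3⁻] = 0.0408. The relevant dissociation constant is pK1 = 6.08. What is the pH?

From K1 = [H⁺][HCO3⁻]/[CO2(aq)]:  pH = pK1 − log₁₀([CO2(aq)]/[HCO3⁻])
log₁₀(0.0408) = -1.389
pH = 6.08 − (-1.389) = 7.47

pH = 7.47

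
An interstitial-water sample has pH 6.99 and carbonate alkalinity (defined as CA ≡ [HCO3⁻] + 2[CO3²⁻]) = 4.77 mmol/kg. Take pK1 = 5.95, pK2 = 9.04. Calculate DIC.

DIC = 5.16 mmol/kg

CA = [HCO3⁻] + 2[CO3²⁻] = (α₁ + 2α₂)·DIC
At pH 6.99: [H⁺]/K1 = 10^-1.04 = 0.091201, K2/[H⁺] = 10^-2.05 = 0.0089125
α₁ = 1/(1 + 0.091201 + 0.0089125) = 1/1.1001 = 0.9090; α₂ = α₁·K2/[H⁺] = 0.008101
α₁ + 2α₂ = 0.9252
DIC = CA / (α₁ + 2α₂) = 4.77 / 0.9252 = 5.16 mmol/kg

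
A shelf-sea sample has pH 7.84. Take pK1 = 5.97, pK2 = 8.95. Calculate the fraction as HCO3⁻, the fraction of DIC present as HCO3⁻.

α₁ = 1 / (1 + [H⁺]/K1 + K2/[H⁺]) = 1 / (1 + 10^-1.87 + 10^-1.11)
   = 1 / (1 + 0.013490 + 0.077625) = 1/1.0911 = 0.9165

α₁ = 0.916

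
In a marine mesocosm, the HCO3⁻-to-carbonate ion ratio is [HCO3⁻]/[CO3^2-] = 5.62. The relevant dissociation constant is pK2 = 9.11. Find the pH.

From K2 = [H⁺][CO3^2-]/[HCO3⁻]:  pH = pK2 − log₁₀([HCO3⁻]/[CO3^2-])
log₁₀(5.62) = +0.750
pH = 9.11 − (+0.750) = 8.36

pH = 8.36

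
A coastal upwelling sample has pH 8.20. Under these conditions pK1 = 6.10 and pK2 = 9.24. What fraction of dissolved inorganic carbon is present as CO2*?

α₀ = 1 / (1 + K1/[H⁺] + K1K2/[H⁺]²) = 1 / (1 + 10^+2.10 + 10^+1.06)
   = 1 / (1 + 125.89 + 11.482) = 1/138.37 = 0.007227

α₀ = 0.00723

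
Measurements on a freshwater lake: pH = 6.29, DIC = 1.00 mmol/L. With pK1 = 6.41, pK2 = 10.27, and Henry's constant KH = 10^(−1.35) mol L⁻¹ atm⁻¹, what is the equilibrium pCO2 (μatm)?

α₀ = 1 / (1 + K1/[H⁺] + K1K2/[H⁺]²) = 1 / (1 + 10^-0.12 + 10^-4.10)
   = 1 / (1 + 0.75858 + 7.9433×10^-5) = 1/1.7587 = 0.5686
[CO2*] = α₀ × DIC = 0.5686 × 1.00 = 0.5686 mmol/L
pCO2 = [CO2*]/KH = 5.686×10^-4 / 4.467×10^-2 = 1.27×10^4 μatm

pCO2 = 1.27×10^4 μatm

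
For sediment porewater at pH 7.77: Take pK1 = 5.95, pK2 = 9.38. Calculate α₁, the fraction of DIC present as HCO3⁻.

α₁ = 1 / (1 + [H⁺]/K1 + K2/[H⁺]) = 1 / (1 + 10^-1.82 + 10^-1.61)
   = 1 / (1 + 0.015136 + 0.024547) = 1/1.0397 = 0.9618

α₁ = 0.962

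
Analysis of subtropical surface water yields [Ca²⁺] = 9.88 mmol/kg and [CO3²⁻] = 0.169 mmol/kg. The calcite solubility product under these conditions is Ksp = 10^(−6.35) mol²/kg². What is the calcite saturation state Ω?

Ksp = 10^(−6.35) = 4.467×10^-7
Ω = [Ca²⁺][CO3²⁻]/Ksp = (9.88×10^-3)(0.169×10^-3) / 4.467×10^-7 = 3.74

Ω = 3.74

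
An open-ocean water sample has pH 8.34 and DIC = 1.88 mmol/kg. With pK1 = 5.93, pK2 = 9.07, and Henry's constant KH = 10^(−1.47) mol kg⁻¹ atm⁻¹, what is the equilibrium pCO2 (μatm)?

pCO2 = 181 μatm

α₀ = 1 / (1 + K1/[H⁺] + K1K2/[H⁺]²) = 1 / (1 + 10^+2.41 + 10^+1.68)
   = 1 / (1 + 257.04 + 47.863) = 1/305.90 = 0.003269
[CO2*] = α₀ × DIC = 0.003269 × 1.88 = 0.006146 mmol/kg = 6.146 μmol/kg
pCO2 = [CO2*]/KH = 6.146×10^-6 / 3.388×10^-2 = 181 μatm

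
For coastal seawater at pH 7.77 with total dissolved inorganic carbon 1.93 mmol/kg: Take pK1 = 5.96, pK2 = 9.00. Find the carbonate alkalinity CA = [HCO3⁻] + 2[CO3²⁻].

CA = [HCO3⁻] + 2[CO3²⁻] = (α₁ + 2α₂)·DIC
At pH 7.77: [H⁺]/K1 = 10^-1.81 = 0.015488, K2/[H⁺] = 10^-1.23 = 0.058884
α₁ = 1/(1 + 0.015488 + 0.058884) = 1/1.0744 = 0.9308; α₂ = α₁·K2/[H⁺] = 0.05481
α₁ + 2α₂ = 1.0404
CA = 1.0404 × 1.93 = 2.01 mmol/kg

CA = 2.01 mmol/kg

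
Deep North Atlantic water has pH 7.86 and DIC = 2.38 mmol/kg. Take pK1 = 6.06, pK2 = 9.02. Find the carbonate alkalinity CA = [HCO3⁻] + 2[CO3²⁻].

CA = 2.50 mmol/kg

CA = [HCO3⁻] + 2[CO3²⁻] = (α₁ + 2α₂)·DIC
At pH 7.86: [H⁺]/K1 = 10^-1.80 = 0.015849, K2/[H⁺] = 10^-1.16 = 0.069183
α₁ = 1/(1 + 0.015849 + 0.069183) = 1/1.0850 = 0.9216; α₂ = α₁·K2/[H⁺] = 0.06376
α₁ + 2α₂ = 1.0492
CA = 1.0492 × 2.38 = 2.50 mmol/kg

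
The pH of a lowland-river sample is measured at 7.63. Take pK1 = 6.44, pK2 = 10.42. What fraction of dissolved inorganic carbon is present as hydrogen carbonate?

α₁ = 1 / (1 + [H⁺]/K1 + K2/[H⁺]) = 1 / (1 + 10^-1.19 + 10^-2.79)
   = 1 / (1 + 0.064565 + 0.0016218) = 1/1.0662 = 0.9379

α₁ = 0.938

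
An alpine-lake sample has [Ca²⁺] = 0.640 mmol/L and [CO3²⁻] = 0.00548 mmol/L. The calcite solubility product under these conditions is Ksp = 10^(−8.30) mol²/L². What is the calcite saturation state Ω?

Ksp = 10^(−8.30) = 5.012×10^-9
Ω = [Ca²⁺][CO3²⁻]/Ksp = (0.640×10^-3)(0.00548×10^-3) / 5.012×10^-9 = 0.700

Ω = 0.700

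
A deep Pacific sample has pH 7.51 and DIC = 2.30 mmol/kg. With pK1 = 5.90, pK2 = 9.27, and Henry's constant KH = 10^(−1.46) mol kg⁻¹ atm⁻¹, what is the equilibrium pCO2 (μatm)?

α₀ = 1 / (1 + K1/[H⁺] + K1K2/[H⁺]²) = 1 / (1 + 10^+1.61 + 10^-0.15)
   = 1 / (1 + 40.738 + 0.70795) = 1/42.446 = 0.02356
[CO2*] = α₀ × DIC = 0.02356 × 2.30 = 0.05419 mmol/kg
pCO2 = [CO2*]/KH = 5.419×10^-5 / 3.467×10^-2 = 1560 μatm

pCO2 = 1560 μatm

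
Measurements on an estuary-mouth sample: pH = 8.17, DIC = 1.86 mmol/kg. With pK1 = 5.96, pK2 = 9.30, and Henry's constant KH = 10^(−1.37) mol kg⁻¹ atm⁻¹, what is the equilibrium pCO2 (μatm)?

pCO2 = 249 μatm

α₀ = 1 / (1 + K1/[H⁺] + K1K2/[H⁺]²) = 1 / (1 + 10^+2.21 + 10^+1.08)
   = 1 / (1 + 162.18 + 12.023) = 1/175.20 = 0.005708
[CO2*] = α₀ × DIC = 0.005708 × 1.86 = 0.01062 mmol/kg = 10.62 μmol/kg
pCO2 = [CO2*]/KH = 1.062×10^-5 / 4.266×10^-2 = 249 μatm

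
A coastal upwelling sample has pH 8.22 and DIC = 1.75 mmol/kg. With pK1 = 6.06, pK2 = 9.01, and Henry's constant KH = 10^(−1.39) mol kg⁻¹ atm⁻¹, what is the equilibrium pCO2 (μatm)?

pCO2 = 254 μatm

α₀ = 1 / (1 + K1/[H⁺] + K1K2/[H⁺]²) = 1 / (1 + 10^+2.16 + 10^+1.37)
   = 1 / (1 + 144.54 + 23.442) = 1/168.99 = 0.005918
[CO2*] = α₀ × DIC = 0.005918 × 1.75 = 0.01036 mmol/kg = 10.36 μmol/kg
pCO2 = [CO2*]/KH = 1.036×10^-5 / 4.074×10^-2 = 254 μatm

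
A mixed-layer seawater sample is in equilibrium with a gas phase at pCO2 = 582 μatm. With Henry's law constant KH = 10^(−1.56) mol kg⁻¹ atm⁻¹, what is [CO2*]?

[CO2*] = 16.0 μmol/kg

KH = 10^(−1.56) = 2.754×10^-2 mol kg⁻¹ atm⁻¹
[CO2*] = KH · pCO2 = 2.754×10^-2 × 582×10^-6 atm = 1.60×10^-5 mol/kg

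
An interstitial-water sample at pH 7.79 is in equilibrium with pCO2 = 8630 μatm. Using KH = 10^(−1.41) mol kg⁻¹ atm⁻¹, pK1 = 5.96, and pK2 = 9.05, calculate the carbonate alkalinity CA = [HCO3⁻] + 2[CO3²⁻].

[CO2*] = KH · pCO2 = 10^(−1.41) × 8630×10^-6 = 3.357×10^-4 mol/kg
α₀ = 1/(1 + K1/[H⁺] + K1K2/[H⁺]²) = 1/(1 + 10^+1.83 + 10^+0.57) = 0.01383
DIC = [CO2*]/α₀ = 3.357×10^-4 / 0.01383 = 24.28 mmol/kg
CA = (α₁ + 2α₂)·DIC = (0.9348 + 2×0.05137) × 24.28 = 25.2 mmol/kg

CA = 25.2 mmol/kg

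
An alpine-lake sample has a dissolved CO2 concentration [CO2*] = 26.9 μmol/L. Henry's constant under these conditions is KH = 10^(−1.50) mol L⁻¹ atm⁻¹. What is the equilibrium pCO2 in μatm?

pCO2 = 851 μatm

KH = 10^(−1.50) = 3.162×10^-2 mol L⁻¹ atm⁻¹
pCO2 = [CO2*]/KH = 26.9×10^-6 / 3.162×10^-2 = 8.51×10^-4 atm = 851 μatm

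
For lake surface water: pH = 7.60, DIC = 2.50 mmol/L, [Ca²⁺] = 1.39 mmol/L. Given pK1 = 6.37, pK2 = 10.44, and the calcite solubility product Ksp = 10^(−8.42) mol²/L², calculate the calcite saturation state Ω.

α₂ = 1 / (1 + [H⁺]/K2 + [H⁺]²/(K1K2)) = 1 / (1 + 10^+2.84 + 10^+1.61)
   = 1 / (1 + 691.83 + 40.738) = 1/733.57 = 0.001363
[CO3²⁻] = α₂ × DIC = 0.001363 × 2.50 = 0.003408 mmol/L = 3.408 μmol/L
Ksp = 10^(−8.42) = 3.802×10^-9
Ω = [Ca²⁺][CO3²⁻]/Ksp = (1.39×10^-3)(3.408×10^-6) / 3.802×10^-9 = 1.25

Ω = 1.25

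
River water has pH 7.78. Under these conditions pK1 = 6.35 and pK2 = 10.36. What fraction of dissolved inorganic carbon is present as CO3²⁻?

α₂ = 1 / (1 + [H⁺]/K2 + [H⁺]²/(K1K2)) = 1 / (1 + 10^+2.58 + 10^+1.15)
   = 1 / (1 + 380.19 + 14.125) = 1/395.31 = 0.002530

α₂ = 0.00253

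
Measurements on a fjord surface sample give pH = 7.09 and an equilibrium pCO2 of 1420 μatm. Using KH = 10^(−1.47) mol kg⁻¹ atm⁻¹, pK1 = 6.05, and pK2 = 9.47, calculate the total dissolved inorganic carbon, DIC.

DIC = 0.578 mmol/kg

[CO2*] = KH · pCO2 = 10^(−1.47) × 1420×10^-6 = 4.812×10^-5 mol/kg
α₀ = 1/(1 + K1/[H⁺] + K1K2/[H⁺]²) = 1/(1 + 10^+1.04 + 10^-1.34) = 0.08326
DIC = [CO2*]/α₀ = 4.812×10^-5 / 0.08326 = 0.578 mmol/kg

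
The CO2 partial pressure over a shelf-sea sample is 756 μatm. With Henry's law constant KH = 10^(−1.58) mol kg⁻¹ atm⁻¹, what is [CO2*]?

KH = 10^(−1.58) = 2.630×10^-2 mol kg⁻¹ atm⁻¹
[CO2*] = KH · pCO2 = 2.630×10^-2 × 756×10^-6 atm = 1.99×10^-5 mol/kg

[CO2*] = 19.9 μmol/kg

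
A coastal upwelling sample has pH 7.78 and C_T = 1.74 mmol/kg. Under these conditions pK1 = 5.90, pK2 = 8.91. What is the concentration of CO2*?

α₀ = 1 / (1 + K1/[H⁺] + K1K2/[H⁺]²) = 1 / (1 + 10^+1.88 + 10^+0.75)
   = 1 / (1 + 75.858 + 5.6234) = 1/82.481 = 0.01212
[CO2*] = α₀ × DIC = 0.01212 × 1.74 = 0.0211 mmol/kg

[CO2*] = 0.0211 mmol/kg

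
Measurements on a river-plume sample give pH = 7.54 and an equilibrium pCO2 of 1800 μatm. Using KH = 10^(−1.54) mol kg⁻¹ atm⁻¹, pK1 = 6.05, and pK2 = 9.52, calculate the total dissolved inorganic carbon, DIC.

DIC = 1.67 mmol/kg

[CO2*] = KH · pCO2 = 10^(−1.54) × 1800×10^-6 = 5.191×10^-5 mol/kg
α₀ = 1/(1 + K1/[H⁺] + K1K2/[H⁺]²) = 1/(1 + 10^+1.49 + 10^-0.49) = 0.03103
DIC = [CO2*]/α₀ = 5.191×10^-5 / 0.03103 = 1.67 mmol/kg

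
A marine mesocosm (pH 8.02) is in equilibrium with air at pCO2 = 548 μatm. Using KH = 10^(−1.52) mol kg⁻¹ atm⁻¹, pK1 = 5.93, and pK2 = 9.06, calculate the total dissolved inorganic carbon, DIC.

[CO2*] = KH · pCO2 = 10^(−1.52) × 548×10^-6 = 1.655×10^-5 mol/kg
α₀ = 1/(1 + K1/[H⁺] + K1K2/[H⁺]²) = 1/(1 + 10^+2.09 + 10^+1.05) = 0.007394
DIC = [CO2*]/α₀ = 1.655×10^-5 / 0.007394 = 2.24 mmol/kg

DIC = 2.24 mmol/kg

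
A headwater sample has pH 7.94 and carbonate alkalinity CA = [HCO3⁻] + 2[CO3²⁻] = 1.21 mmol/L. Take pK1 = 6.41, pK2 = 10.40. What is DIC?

CA = [HCO3⁻] + 2[CO3²⁻] = (α₁ + 2α₂)·DIC
At pH 7.94: [H⁺]/K1 = 10^-1.53 = 0.029512, K2/[H⁺] = 10^-2.46 = 0.0034674
α₁ = 1/(1 + 0.029512 + 0.0034674) = 1/1.0330 = 0.9681; α₂ = α₁·K2/[H⁺] = 0.003357
α₁ + 2α₂ = 0.9748
DIC = CA / (α₁ + 2α₂) = 1.21 / 0.9748 = 1.24 mmol/L

DIC = 1.24 mmol/L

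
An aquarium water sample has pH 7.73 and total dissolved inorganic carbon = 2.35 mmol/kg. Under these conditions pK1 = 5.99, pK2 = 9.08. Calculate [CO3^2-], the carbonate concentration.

α₂ = 1 / (1 + [H⁺]/K2 + [H⁺]²/(K1K2)) = 1 / (1 + 10^+1.35 + 10^-0.39)
   = 1 / (1 + 22.387 + 0.40738) = 1/23.795 = 0.04203
[CO3²⁻] = α₂ × DIC = 0.04203 × 2.35 = 0.0988 mmol/kg

[CO3²⁻] = 0.0988 mmol/kg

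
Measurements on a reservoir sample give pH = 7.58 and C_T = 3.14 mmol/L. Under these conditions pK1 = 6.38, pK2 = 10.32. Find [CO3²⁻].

[CO3²⁻] = 5.37 μmol/L

α₂ = 1 / (1 + [H⁺]/K2 + [H⁺]²/(K1K2)) = 1 / (1 + 10^+2.74 + 10^+1.54)
   = 1 / (1 + 549.54 + 34.674) = 1/585.21 = 0.001709
[CO3²⁻] = α₂ × DIC = 0.001709 × 3.14 = 0.00537 mmol/L = 5.37 μmol/L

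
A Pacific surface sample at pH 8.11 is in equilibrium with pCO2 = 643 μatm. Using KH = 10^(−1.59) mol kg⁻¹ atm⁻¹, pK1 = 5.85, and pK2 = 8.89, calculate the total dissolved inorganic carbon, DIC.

DIC = 3.52 mmol/kg

[CO2*] = KH · pCO2 = 10^(−1.59) × 643×10^-6 = 1.653×10^-5 mol/kg
α₀ = 1/(1 + K1/[H⁺] + K1K2/[H⁺]²) = 1/(1 + 10^+2.26 + 10^+1.48) = 0.004691
DIC = [CO2*]/α₀ = 1.653×10^-5 / 0.004691 = 3.52 mmol/kg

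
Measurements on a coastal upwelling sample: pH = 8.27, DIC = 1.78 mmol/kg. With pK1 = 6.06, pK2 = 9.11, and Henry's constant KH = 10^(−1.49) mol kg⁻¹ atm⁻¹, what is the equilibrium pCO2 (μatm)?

pCO2 = 295 μatm

α₀ = 1 / (1 + K1/[H⁺] + K1K2/[H⁺]²) = 1 / (1 + 10^+2.21 + 10^+1.37)
   = 1 / (1 + 162.18 + 23.442) = 1/186.62 = 0.005358
[CO2*] = α₀ × DIC = 0.005358 × 1.78 = 0.009538 mmol/kg = 9.538 μmol/kg
pCO2 = [CO2*]/KH = 9.538×10^-6 / 3.236×10^-2 = 295 μatm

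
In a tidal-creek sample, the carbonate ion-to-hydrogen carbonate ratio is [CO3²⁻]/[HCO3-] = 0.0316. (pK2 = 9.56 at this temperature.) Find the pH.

From K2 = [H⁺][CO3²⁻]/[HCO3-]:  pH = pK2 + log₁₀([CO3²⁻]/[HCO3-])
log₁₀(0.0316) = -1.500
pH = 9.56 + (-1.500) = 8.06

pH = 8.06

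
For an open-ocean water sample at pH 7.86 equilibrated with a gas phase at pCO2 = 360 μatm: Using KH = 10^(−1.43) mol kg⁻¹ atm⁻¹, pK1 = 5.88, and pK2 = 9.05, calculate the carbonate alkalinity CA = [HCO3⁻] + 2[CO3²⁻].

CA = 1.44 mmol/kg

[CO2*] = KH · pCO2 = 10^(−1.43) × 360×10^-6 = 1.338×10^-5 mol/kg
α₀ = 1/(1 + K1/[H⁺] + K1K2/[H⁺]²) = 1/(1 + 10^+1.98 + 10^+0.79) = 0.009740
DIC = [CO2*]/α₀ = 1.338×10^-5 / 0.009740 = 1.373 mmol/kg
CA = (α₁ + 2α₂)·DIC = (0.9302 + 2×0.06006) × 1.373 = 1.44 mmol/kg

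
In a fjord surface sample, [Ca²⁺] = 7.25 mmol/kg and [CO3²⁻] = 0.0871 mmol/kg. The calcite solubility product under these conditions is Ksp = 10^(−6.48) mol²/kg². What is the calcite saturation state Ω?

Ω = 1.91

Ksp = 10^(−6.48) = 3.311×10^-7
Ω = [Ca²⁺][CO3²⁻]/Ksp = (7.25×10^-3)(0.0871×10^-3) / 3.311×10^-7 = 1.91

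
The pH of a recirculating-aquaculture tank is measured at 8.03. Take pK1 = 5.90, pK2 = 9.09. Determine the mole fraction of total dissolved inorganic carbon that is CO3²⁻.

α₂ = 1 / (1 + [H⁺]/K2 + [H⁺]²/(K1K2)) = 1 / (1 + 10^+1.06 + 10^-1.07)
   = 1 / (1 + 11.482 + 0.085114) = 1/12.567 = 0.07958

α₂ = 0.0796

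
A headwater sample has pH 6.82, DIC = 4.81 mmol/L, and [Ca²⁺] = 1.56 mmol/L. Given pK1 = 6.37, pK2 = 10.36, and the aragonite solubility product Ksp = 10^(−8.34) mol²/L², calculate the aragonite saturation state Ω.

Ω = 0.349

α₂ = 1 / (1 + [H⁺]/K2 + [H⁺]²/(K1K2)) = 1 / (1 + 10^+3.54 + 10^+3.09)
   = 1 / (1 + 3467.4 + 1230.3) = 1/4698.6 = 0.0002128
[CO3²⁻] = α₂ × DIC = 0.0002128 × 4.81 = 0.001024 mmol/L = 1.024 μmol/L
Ksp = 10^(−8.34) = 4.571×10^-9
Ω = [Ca²⁺][CO3²⁻]/Ksp = (1.56×10^-3)(1.024×10^-6) / 4.571×10^-9 = 0.349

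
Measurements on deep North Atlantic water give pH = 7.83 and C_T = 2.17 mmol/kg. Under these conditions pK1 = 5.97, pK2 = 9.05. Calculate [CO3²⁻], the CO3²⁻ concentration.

α₂ = 1 / (1 + [H⁺]/K2 + [H⁺]²/(K1K2)) = 1 / (1 + 10^+1.22 + 10^-0.64)
   = 1 / (1 + 16.596 + 0.22909) = 1/17.825 = 0.05610
[CO3²⁻] = α₂ × DIC = 0.05610 × 2.17 = 0.122 mmol/kg

[CO3²⁻] = 0.122 mmol/kg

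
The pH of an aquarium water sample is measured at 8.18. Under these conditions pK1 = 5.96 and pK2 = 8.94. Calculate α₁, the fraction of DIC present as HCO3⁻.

α₁ = 1 / (1 + [H⁺]/K1 + K2/[H⁺]) = 1 / (1 + 10^-2.22 + 10^-0.76)
   = 1 / (1 + 0.0060256 + 0.17378) = 1/1.1798 = 0.8476

α₁ = 0.848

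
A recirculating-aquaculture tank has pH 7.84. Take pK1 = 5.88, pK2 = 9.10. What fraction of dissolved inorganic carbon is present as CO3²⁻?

α₂ = 0.0516

α₂ = 1 / (1 + [H⁺]/K2 + [H⁺]²/(K1K2)) = 1 / (1 + 10^+1.26 + 10^-0.70)
   = 1 / (1 + 18.197 + 0.19953) = 1/19.397 = 0.05156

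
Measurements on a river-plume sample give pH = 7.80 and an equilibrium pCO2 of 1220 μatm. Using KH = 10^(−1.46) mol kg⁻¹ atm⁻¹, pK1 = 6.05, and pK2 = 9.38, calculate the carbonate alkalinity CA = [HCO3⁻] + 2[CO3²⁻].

CA = 2.50 mmol/kg

[CO2*] = KH · pCO2 = 10^(−1.46) × 1220×10^-6 = 4.230×10^-5 mol/kg
α₀ = 1/(1 + K1/[H⁺] + K1K2/[H⁺]²) = 1/(1 + 10^+1.75 + 10^+0.17) = 0.01703
DIC = [CO2*]/α₀ = 4.230×10^-5 / 0.01703 = 2.484 mmol/kg
CA = (α₁ + 2α₂)·DIC = (0.9578 + 2×0.02519) × 2.484 = 2.50 mmol/kg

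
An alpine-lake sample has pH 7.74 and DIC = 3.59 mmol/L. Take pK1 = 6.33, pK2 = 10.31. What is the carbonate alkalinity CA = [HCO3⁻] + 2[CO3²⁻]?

CA = 3.47 mmol/L

CA = [HCO3⁻] + 2[CO3²⁻] = (α₁ + 2α₂)·DIC
At pH 7.74: [H⁺]/K1 = 10^-1.41 = 0.038905, K2/[H⁺] = 10^-2.57 = 0.0026915
α₁ = 1/(1 + 0.038905 + 0.0026915) = 1/1.0416 = 0.9601; α₂ = α₁·K2/[H⁺] = 0.002584
α₁ + 2α₂ = 0.9652
CA = 0.9652 × 3.59 = 3.47 mmol/L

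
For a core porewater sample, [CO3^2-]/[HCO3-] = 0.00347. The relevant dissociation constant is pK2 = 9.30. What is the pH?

pH = 6.84

From K2 = [H⁺][CO3^2-]/[HCO3-]:  pH = pK2 + log₁₀([CO3^2-]/[HCO3-])
log₁₀(0.00347) = -2.460
pH = 9.30 + (-2.460) = 6.84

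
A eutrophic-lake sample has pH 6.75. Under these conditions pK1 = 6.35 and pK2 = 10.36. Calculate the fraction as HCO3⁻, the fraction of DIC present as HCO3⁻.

α₁ = 0.715

α₁ = 1 / (1 + [H⁺]/K1 + K2/[H⁺]) = 1 / (1 + 10^-0.40 + 10^-3.61)
   = 1 / (1 + 0.39811 + 0.00024547) = 1/1.3984 = 0.7151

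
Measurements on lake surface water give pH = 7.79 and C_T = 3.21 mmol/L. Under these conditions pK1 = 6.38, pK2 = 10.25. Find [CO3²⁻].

α₂ = 1 / (1 + [H⁺]/K2 + [H⁺]²/(K1K2)) = 1 / (1 + 10^+2.46 + 10^+1.05)
   = 1 / (1 + 288.40 + 11.220) = 1/300.62 = 0.003326
[CO3²⁻] = α₂ × DIC = 0.003326 × 3.21 = 0.0107 mmol/L = 10.7 μmol/L

[CO3²⁻] = 10.7 μmol/L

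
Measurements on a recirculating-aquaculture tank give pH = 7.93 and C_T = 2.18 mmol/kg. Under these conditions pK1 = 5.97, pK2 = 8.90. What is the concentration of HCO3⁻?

[HCO3⁻] = 1.95 mmol/kg

α₁ = 1 / (1 + [H⁺]/K1 + K2/[H⁺]) = 1 / (1 + 10^-1.96 + 10^-0.97)
   = 1 / (1 + 0.010965 + 0.10715) = 1/1.1181 = 0.8944
[HCO3⁻] = α₁ × DIC = 0.8944 × 2.18 = 1.95 mmol/kg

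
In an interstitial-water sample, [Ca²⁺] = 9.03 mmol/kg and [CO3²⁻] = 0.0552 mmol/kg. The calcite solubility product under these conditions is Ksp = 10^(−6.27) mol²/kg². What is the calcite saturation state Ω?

Ksp = 10^(−6.27) = 5.370×10^-7
Ω = [Ca²⁺][CO3²⁻]/Ksp = (9.03×10^-3)(0.0552×10^-3) / 5.370×10^-7 = 0.928

Ω = 0.928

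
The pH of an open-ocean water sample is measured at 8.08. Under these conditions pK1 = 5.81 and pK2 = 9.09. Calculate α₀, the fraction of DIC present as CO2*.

α₀ = 0.00487

α₀ = 1 / (1 + K1/[H⁺] + K1K2/[H⁺]²) = 1 / (1 + 10^+2.27 + 10^+1.26)
   = 1 / (1 + 186.21 + 18.197) = 1/205.41 = 0.004868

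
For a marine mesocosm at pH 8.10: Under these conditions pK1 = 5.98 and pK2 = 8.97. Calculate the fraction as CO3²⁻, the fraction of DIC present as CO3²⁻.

α₂ = 0.118

α₂ = 1 / (1 + [H⁺]/K2 + [H⁺]²/(K1K2)) = 1 / (1 + 10^+0.87 + 10^-1.25)
   = 1 / (1 + 7.4131 + 0.056234) = 1/8.4693 = 0.1181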